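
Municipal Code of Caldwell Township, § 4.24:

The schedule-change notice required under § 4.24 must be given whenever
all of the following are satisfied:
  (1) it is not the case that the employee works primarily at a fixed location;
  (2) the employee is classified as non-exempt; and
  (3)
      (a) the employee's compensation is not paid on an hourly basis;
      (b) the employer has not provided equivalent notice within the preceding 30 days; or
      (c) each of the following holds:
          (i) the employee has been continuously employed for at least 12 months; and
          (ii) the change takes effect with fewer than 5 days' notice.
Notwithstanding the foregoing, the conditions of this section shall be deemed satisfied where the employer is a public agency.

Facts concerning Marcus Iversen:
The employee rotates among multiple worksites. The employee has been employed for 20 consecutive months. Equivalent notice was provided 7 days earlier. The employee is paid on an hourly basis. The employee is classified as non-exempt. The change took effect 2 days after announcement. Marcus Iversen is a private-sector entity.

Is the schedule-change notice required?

Yes — required.

(1) not (fixed location) — holds.
(2) non-exempt — holds.
(a) not (hourly-paid) — not met.
(b) no recent notice — not met.
(i) tenure ≥ 12 mo. — met.
(ii) < 5 days' notice — holds.
So (c) is satisfied (T AND T).
(3) = F OR F OR T = true.
So Overall is satisfied (T AND T AND T).
Exception (public agency) — not satisfied.
Result: main true OR exception false → true.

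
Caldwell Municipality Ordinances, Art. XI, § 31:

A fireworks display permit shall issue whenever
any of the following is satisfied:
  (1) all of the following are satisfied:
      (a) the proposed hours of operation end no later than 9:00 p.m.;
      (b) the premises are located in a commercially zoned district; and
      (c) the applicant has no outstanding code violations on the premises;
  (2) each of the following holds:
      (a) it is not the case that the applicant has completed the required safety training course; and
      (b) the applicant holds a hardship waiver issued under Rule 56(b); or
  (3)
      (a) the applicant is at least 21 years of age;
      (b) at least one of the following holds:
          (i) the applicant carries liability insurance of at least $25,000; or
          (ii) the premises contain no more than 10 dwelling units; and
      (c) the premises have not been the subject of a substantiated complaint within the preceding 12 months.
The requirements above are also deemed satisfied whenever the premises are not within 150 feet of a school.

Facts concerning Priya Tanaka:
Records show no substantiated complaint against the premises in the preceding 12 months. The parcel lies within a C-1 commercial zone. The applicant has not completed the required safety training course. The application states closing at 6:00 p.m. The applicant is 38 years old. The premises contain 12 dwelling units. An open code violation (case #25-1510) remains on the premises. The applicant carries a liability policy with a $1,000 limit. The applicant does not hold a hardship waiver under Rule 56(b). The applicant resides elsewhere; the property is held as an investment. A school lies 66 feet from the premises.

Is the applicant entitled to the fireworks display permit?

(a) closes by 9 p.m. — satisfied.
(b) commercially zoned — holds.
(c) no code violations — not met.
So (1) is not satisfied (T AND T AND F).
(a) not (safety training) — holds.
(b) hardship waiver — not met.
So (2) is not satisfied (T AND F).
(a) age ≥ 21 — met.
(i) insurance ≥ $25,000 — not met.
(ii) ≤ 10 units — not satisfied.
So (b) is not satisfied (F OR F).
(c) no complaint in 12 mo. — holds.
(3): T AND F AND T → false.
Overall = F OR F OR F = false.
Exception (≥150 ft from school) — not satisfied.
Result: main false OR exception false → false.

No — denied.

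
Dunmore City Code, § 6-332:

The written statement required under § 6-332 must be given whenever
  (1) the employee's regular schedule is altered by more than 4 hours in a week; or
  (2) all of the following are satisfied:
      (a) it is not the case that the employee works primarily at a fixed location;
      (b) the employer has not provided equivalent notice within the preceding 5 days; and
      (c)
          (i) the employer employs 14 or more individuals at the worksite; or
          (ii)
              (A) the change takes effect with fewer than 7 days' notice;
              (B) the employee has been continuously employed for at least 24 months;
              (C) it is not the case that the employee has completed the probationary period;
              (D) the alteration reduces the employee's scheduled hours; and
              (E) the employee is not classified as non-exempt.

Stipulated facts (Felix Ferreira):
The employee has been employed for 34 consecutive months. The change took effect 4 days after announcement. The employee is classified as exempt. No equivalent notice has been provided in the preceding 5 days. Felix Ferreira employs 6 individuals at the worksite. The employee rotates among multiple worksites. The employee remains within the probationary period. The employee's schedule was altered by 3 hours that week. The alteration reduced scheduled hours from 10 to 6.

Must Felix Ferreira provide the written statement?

(1) schedule shift > 4h — not met.
(a) not (fixed location) — holds.
(b) no recent notice — met.
(i) ≥ 14 at site — not satisfied.
(A) < 7 days' notice — holds.
(B) tenure ≥ 24 mo. — holds.
(C) not (past probation) — holds.
(D) hours reduced — met.
(E) not (non-exempt) — met.
(ii): T AND T AND T AND T AND T → true.
So (c) is satisfied (F OR T).
(2) = T AND T AND T = true.
So Overall is satisfied (F OR T).

Yes — required.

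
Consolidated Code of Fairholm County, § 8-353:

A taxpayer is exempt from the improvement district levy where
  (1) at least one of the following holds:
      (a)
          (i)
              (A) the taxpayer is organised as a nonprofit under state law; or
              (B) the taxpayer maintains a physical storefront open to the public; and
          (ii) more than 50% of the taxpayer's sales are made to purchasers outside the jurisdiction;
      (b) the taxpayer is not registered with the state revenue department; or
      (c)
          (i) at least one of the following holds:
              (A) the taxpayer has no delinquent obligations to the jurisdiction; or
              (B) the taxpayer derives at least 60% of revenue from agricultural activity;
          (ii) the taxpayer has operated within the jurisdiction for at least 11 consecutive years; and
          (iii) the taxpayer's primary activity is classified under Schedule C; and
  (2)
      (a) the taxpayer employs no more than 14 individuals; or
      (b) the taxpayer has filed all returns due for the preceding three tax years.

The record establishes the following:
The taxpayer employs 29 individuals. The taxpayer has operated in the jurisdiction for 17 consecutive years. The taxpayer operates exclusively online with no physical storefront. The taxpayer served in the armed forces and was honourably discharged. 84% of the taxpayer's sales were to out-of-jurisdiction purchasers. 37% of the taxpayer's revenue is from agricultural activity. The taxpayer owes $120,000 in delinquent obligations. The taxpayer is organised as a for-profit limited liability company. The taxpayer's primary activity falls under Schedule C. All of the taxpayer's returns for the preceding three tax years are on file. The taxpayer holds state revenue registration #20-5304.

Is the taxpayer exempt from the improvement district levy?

No — not exempt.

(A) nonprofit — not met.
(B) has storefront — not satisfied.
(i): F OR F → false.
(ii) >50% out-of-jur. sales — met.
So (a) is not satisfied (F AND T).
(b) not (state-registered) — not satisfied.
(A) no delinquency — not satisfied.
(B) ≥60% agricultural — not satisfied.
(i): F OR F → false.
(ii) ≥ 11 yrs in jurisdiction — holds.
(iii) Schedule C activity — holds.
So (c) is not satisfied (F AND T AND T).
So (1) is not satisfied (F OR F OR F).
(a) ≤ 14 employees — not met.
(b) returns current — met.
(2) = F OR T = true.
Overall = F AND T = false.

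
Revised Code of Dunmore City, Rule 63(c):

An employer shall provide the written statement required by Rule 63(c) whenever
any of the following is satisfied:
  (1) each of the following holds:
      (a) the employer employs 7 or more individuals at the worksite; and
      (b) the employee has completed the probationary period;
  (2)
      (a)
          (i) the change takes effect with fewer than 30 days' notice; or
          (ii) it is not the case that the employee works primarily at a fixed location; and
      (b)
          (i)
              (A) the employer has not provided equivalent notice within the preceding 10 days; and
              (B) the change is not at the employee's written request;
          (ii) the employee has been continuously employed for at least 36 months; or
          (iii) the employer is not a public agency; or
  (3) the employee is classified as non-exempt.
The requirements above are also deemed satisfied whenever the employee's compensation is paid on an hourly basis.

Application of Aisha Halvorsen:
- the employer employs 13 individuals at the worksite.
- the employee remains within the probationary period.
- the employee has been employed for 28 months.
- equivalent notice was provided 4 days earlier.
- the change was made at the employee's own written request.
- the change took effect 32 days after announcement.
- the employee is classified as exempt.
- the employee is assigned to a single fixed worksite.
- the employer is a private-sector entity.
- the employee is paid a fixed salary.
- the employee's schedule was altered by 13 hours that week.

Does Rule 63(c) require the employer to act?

No — not required.

(a) ≥ 7 at site — met.
(b) past probation — not met.
(1): T AND F → false.
(i) < 30 days' notice — not met.
(ii) not (fixed location) — fails.
So (a) is not satisfied (F OR F).
(A) no recent notice — fails.
(B) not employee-requested — not met.
So (i) is not satisfied (F AND F).
(ii) tenure ≥ 36 mo. — not satisfied.
(iii) not (public agency) — satisfied.
So (b) is satisfied (F OR F OR T).
(2): F AND T → false.
(3) non-exempt — not met.
Overall = F OR F OR F = false.
Exception (hourly-paid) — not satisfied.
Result: main false OR exception false → false.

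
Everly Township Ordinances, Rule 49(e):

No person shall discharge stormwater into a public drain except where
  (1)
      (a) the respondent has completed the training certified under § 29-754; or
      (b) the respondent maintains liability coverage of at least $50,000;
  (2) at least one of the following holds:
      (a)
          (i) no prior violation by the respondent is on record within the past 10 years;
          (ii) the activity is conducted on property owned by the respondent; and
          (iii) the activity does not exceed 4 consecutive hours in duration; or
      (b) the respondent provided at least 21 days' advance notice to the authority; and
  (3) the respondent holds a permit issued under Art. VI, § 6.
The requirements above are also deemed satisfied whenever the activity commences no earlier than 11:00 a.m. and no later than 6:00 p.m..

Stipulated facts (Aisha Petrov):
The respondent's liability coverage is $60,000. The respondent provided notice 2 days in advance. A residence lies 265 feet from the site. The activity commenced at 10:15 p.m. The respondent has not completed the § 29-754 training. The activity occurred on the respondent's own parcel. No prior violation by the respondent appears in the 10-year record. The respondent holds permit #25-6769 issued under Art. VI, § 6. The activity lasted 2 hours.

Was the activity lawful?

Yes — lawful.

(a) training certified — fails.
(b) coverage ≥ $50,000 — met.
(1): F OR T → true.
(i) no prior violation — holds.
(ii) own property — holds.
(iii) ≤ 4 hrs duration — holds.
(a) = T AND T AND T = true.
(b) ≥21 days' notice — not met.
So (2) is satisfied (T OR F).
(3) holds permit — met.
So Overall is satisfied (T AND T AND T).
Exception (start within hours) — not satisfied.
Result: main true OR exception false → true.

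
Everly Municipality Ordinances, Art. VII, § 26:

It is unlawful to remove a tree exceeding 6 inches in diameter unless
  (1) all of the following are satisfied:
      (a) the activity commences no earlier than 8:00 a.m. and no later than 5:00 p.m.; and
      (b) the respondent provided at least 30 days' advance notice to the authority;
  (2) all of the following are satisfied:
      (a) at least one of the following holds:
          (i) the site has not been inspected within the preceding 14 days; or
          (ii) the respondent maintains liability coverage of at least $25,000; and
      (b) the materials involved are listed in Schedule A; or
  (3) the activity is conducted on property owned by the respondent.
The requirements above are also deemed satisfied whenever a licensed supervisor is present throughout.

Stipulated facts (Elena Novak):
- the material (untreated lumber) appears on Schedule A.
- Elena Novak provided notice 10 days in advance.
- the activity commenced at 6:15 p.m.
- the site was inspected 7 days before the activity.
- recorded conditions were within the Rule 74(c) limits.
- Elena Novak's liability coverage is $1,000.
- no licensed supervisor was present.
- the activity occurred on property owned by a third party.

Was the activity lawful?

(a) start within hours — fails.
(b) ≥30 days' notice — not satisfied.
(1): F AND F → false.
(i) not (site inspected) — fails.
(ii) coverage ≥ $25,000 — not satisfied.
So (a) is not satisfied (F OR F).
(b) Schedule A material — satisfied.
(2) = F AND T = false.
(3) own property — fails.
So Overall is not satisfied (F OR F OR F).
Exception (supervisor present) — not satisfied.
Result: main false OR exception false → false.

No — unlawful.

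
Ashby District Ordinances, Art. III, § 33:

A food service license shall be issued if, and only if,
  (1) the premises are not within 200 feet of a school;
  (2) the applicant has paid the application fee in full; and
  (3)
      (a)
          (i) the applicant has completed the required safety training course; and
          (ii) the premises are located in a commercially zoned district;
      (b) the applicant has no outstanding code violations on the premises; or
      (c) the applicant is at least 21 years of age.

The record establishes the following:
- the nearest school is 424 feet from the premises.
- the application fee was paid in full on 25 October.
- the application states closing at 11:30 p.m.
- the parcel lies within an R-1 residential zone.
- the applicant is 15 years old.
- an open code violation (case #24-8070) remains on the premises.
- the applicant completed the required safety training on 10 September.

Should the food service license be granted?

(1) ≥200 ft from school — met.
(2) fee paid — satisfied.
(i) safety training — met.
(ii) commercially zoned — not met.
(a): T AND F → false.
(b) no code violations — fails.
(c) age ≥ 21 — not met.
(3): F OR F OR F → false.
Overall: T AND T AND F → false.

No — denied.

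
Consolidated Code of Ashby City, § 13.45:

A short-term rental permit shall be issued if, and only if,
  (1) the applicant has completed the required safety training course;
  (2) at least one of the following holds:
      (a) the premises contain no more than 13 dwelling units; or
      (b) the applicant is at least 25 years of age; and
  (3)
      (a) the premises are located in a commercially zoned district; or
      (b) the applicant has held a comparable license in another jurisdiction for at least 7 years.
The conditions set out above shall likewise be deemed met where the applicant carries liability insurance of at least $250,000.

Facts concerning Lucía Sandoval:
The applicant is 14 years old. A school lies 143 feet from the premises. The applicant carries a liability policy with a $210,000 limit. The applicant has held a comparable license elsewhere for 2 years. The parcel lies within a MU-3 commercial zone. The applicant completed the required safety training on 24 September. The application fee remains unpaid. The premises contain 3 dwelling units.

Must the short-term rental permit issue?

Yes — granted.

(1) safety training — satisfied.
(a) ≤ 13 units — holds.
(b) age ≥ 25 — fails.
(2): T OR F → true.
(a) commercially zoned — holds.
(b) prior license ≥ 7 yr — fails.
(3): T OR F → true.
Overall = T AND T AND T = true.
Exception (insurance ≥ $250,000) — not satisfied.
Result: main true OR exception false → true.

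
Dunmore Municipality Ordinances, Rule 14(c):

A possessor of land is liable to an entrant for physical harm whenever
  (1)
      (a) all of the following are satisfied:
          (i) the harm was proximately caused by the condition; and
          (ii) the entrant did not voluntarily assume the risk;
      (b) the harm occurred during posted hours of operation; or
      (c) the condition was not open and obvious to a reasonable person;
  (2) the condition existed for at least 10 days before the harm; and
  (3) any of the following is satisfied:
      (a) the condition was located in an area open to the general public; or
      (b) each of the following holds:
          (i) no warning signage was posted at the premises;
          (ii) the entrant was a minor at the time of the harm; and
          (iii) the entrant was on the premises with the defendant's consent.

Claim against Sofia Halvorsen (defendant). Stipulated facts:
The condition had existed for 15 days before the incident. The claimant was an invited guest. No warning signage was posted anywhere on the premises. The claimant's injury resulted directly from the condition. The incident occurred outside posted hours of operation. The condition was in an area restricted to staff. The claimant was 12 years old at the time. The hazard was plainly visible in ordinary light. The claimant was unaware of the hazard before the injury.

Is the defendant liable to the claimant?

(i) proximate cause — met.
(ii) no assumed risk — met.
(a) = T AND T = true.
(b) during posted hours — not met.
(c) not open/obvious — not satisfied.
So (1) is satisfied (T OR F OR F).
(2) condition ≥10 days old — satisfied.
(a) public area — not satisfied.
(i) no signage posted — met.
(ii) entrant a minor — holds.
(iii) consent to enter — satisfied.
(b) = T AND T AND T = true.
(3): F OR T → true.
Overall = T AND T AND T = true.

Yes — liable.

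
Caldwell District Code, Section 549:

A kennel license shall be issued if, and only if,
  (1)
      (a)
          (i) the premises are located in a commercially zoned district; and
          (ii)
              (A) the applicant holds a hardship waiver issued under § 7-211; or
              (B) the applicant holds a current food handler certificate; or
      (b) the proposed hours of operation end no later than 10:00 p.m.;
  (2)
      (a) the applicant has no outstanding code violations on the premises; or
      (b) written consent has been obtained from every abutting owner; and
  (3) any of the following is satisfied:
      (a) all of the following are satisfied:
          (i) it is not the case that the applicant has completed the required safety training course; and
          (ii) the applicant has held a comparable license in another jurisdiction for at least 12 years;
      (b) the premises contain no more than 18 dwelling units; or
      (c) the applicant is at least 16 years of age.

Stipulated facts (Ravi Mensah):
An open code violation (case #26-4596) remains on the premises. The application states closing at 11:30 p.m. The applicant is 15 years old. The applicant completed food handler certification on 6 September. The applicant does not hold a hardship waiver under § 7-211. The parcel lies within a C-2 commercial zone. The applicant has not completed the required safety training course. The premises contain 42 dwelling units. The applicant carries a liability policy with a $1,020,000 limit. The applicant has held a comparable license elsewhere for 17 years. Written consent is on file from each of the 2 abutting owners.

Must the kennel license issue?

Yes — granted.

(i) commercially zoned — met.
(A) hardship waiver — not satisfied.
(B) food handler cert. — satisfied.
(ii): F OR T → true.
(a): T AND T → true.
(b) closes by 10 p.m. — not met.
So (1) is satisfied (T OR F).
(a) no code violations — not satisfied.
(b) all abutters consent — holds.
So (2) is satisfied (F OR T).
(i) not (safety training) — satisfied.
(ii) prior license ≥ 12 yr — satisfied.
(a): T AND T → true.
(b) ≤ 18 units — not met.
(c) age ≥ 16 — not satisfied.
(3): T OR F OR F → true.
Overall = T AND T AND T = true.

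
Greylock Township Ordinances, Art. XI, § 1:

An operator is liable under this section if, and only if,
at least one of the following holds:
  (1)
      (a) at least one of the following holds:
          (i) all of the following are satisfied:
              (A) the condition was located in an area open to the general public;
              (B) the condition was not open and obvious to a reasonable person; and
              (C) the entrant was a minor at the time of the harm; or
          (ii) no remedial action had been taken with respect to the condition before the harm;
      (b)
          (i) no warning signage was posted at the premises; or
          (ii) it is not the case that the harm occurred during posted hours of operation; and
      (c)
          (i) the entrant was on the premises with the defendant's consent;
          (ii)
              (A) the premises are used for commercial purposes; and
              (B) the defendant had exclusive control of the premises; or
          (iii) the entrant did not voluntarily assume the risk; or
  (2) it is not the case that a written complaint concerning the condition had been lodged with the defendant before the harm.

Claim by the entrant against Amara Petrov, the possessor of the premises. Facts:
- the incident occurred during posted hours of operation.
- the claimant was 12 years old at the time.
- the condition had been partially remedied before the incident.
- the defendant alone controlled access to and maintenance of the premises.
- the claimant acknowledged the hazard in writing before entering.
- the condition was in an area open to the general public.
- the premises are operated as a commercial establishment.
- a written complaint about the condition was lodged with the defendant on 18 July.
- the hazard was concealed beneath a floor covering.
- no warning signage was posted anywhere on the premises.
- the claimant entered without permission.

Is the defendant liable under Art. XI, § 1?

Yes — liable.

(A) public area — holds.
(B) not open/obvious — holds.
(C) entrant a minor — met.
So (i) is satisfied (T AND T AND T).
(ii) no remedial action — not met.
(a) = T OR F = true.
(i) no signage posted — holds.
(ii) not (during posted hours) — not met.
(b): T OR F → true.
(i) consent to enter — fails.
(A) commercial use — met.
(B) exclusive control — holds.
(ii) = T AND T = true.
(iii) no assumed risk — not met.
(c): F OR T OR F → true.
So (1) is satisfied (T AND T AND T).
(2) not (complaint lodged) — not met.
Overall = T OR F = true.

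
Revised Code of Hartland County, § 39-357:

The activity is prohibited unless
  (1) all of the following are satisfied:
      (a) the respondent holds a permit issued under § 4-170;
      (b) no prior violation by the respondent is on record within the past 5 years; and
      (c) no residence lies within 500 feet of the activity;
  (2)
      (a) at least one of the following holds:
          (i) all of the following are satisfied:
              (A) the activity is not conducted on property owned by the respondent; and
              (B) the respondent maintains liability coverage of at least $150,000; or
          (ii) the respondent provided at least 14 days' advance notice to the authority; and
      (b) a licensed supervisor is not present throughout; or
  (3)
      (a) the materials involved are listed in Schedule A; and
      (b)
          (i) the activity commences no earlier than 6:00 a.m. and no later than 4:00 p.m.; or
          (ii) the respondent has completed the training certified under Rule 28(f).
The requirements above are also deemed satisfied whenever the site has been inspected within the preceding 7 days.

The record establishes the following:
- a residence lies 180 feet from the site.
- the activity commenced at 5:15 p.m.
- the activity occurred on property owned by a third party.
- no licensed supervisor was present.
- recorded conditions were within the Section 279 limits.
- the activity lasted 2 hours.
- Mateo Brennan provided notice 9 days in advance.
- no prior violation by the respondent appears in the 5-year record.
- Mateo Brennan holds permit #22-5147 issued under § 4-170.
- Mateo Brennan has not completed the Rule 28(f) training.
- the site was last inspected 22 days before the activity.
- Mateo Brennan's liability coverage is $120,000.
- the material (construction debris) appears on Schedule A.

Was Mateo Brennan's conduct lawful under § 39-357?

No — unlawful.

(a) holds permit — satisfied.
(b) no prior violation — met.
(c) no residence in 500 ft — not met.
(1): T AND T AND F → false.
(A) not (own property) — met.
(B) coverage ≥ $150,000 — fails.
(i) = T AND F = false.
(ii) ≥14 days' notice — not met.
(a): F OR F → false.
(b) not (supervisor present) — holds.
(2): F AND T → false.
(a) Schedule A material — satisfied.
(i) start within hours — not satisfied.
(ii) training certified — not met.
(b): F OR F → false.
So (3) is not satisfied (T AND F).
Overall = F OR F OR F = false.
Exception (site inspected) — not satisfied.
Result: main false OR exception false → false.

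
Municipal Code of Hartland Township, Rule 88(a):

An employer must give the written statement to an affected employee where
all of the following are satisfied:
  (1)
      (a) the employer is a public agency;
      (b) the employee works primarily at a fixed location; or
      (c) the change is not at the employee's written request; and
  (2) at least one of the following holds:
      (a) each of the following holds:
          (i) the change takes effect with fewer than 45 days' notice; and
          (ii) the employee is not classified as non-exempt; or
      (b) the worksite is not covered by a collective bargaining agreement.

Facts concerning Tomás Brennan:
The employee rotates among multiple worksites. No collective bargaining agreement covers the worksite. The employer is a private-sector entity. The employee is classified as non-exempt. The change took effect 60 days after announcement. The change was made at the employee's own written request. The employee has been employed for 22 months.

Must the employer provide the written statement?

(a) public agency — fails.
(b) fixed location — not met.
(c) not employee-requested — fails.
(1): F OR F OR F → false.
(i) < 45 days' notice — fails.
(ii) not (non-exempt) — not met.
(a) = F AND F = false.
(b) no CBA — holds.
(2): F OR T → true.
Overall = F AND T = false.

No — not required.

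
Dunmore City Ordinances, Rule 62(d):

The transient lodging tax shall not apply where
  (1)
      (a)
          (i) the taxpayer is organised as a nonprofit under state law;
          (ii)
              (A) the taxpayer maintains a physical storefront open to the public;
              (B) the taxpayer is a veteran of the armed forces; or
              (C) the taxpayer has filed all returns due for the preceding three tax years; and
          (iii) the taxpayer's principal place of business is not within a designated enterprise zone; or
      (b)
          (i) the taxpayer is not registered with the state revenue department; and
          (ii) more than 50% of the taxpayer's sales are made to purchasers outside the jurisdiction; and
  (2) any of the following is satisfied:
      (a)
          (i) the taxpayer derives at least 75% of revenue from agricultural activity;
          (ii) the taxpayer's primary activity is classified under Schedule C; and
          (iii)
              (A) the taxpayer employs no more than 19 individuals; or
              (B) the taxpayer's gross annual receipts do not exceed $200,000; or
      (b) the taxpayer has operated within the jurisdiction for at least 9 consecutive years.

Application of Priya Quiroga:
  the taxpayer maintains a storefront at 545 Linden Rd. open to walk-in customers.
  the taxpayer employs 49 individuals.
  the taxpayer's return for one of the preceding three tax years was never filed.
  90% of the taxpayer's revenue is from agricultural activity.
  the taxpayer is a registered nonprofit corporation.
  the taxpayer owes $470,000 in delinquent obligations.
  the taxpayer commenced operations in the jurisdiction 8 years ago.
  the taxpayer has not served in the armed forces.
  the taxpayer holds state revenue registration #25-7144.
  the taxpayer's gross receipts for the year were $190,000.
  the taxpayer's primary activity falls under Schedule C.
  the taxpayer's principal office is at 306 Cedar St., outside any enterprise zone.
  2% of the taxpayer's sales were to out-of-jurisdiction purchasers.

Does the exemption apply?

(i) nonprofit — satisfied.
(A) has storefront — satisfied.
(B) veteran — not satisfied.
(C) returns current — fails.
So (ii) is satisfied (T OR F OR F).
(iii) not (in enterprise zone) — satisfied.
(a): T AND T AND T → true.
(i) not (state-registered) — not satisfied.
(ii) >50% out-of-jur. sales — fails.
(b): F AND F → false.
(1): T OR F → true.
(i) ≥75% agricultural — holds.
(ii) Schedule C activity — satisfied.
(A) ≤ 19 employees — not met.
(B) receipts ≤ $200,000 — met.
(iii) = F OR T = true.
(a): T AND T AND T → true.
(b) ≥ 9 yrs in jurisdiction — fails.
(2) = T OR F = true.
Overall = T AND T = true.

Yes — exempt.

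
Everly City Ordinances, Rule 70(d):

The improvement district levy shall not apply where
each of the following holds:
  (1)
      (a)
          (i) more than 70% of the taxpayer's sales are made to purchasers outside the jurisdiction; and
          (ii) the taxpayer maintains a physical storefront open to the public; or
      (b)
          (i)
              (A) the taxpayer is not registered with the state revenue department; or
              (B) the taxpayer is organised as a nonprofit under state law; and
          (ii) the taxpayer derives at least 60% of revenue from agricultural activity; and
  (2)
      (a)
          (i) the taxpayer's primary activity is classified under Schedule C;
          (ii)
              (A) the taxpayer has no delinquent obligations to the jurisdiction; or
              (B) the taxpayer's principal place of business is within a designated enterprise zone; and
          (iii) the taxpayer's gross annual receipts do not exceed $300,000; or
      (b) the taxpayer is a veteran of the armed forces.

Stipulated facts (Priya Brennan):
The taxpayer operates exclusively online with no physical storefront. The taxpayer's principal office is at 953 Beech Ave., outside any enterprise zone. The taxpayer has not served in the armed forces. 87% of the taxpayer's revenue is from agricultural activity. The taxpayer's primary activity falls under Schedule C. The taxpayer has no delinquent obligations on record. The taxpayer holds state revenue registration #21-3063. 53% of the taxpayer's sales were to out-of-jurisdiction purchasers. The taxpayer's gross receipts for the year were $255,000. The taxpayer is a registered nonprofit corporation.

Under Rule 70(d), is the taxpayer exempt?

(i) >70% out-of-jur. sales — not met.
(ii) has storefront — not met.
(a): F AND F → false.
(A) not (state-registered) — not satisfied.
(B) nonprofit — satisfied.
(i): F OR T → true.
(ii) ≥60% agricultural — satisfied.
So (b) is satisfied (T AND T).
(1) = F OR T = true.
(i) Schedule C activity — satisfied.
(A) no delinquency — met.
(B) in enterprise zone — fails.
So (ii) is satisfied (T OR F).
(iii) receipts ≤ $300,000 — satisfied.
(a) = T AND T AND T = true.
(b) veteran — not met.
(2) = T OR F = true.
So Overall is satisfied (T AND T).

Yes — exempt.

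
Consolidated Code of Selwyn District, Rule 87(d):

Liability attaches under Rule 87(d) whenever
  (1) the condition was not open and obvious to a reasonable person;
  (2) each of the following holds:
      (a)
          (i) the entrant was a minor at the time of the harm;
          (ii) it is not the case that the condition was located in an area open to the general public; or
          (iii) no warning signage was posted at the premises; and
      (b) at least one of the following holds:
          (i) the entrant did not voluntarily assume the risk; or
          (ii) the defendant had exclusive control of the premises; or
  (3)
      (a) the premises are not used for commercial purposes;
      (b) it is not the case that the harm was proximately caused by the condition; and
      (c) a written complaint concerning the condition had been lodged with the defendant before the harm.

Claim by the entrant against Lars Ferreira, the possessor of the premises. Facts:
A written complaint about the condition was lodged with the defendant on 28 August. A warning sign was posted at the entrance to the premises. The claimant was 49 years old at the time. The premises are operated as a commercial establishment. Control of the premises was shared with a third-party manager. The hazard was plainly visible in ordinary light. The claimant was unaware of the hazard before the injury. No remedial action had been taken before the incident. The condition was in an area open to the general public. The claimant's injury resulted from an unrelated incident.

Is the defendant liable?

No — not liable.

(1) not open/obvious — not met.
(i) entrant a minor — fails.
(ii) not (public area) — not satisfied.
(iii) no signage posted — not met.
So (a) is not satisfied (F OR F OR F).
(i) no assumed risk — holds.
(ii) exclusive control — not satisfied.
So (b) is satisfied (T OR F).
(2): F AND T → false.
(a) not (commercial use) — not satisfied.
(b) not (proximate cause) — holds.
(c) complaint lodged — met.
So (3) is not satisfied (F AND T AND T).
So Overall is not satisfied (F OR F OR F).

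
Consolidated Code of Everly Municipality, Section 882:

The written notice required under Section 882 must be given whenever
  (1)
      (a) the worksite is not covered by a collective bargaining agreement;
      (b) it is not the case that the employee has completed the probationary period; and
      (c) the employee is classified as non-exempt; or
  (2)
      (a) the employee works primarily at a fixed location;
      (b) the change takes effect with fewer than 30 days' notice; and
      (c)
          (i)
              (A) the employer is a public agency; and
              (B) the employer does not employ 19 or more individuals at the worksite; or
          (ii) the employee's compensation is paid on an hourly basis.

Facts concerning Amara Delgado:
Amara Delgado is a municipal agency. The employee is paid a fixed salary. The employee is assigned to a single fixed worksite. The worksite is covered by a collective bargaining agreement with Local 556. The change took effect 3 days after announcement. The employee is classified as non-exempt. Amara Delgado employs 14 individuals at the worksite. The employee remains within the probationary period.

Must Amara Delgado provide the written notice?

Yes — required.

(a) no CBA — not met.
(b) not (past probation) — met.
(c) non-exempt — holds.
So (1) is not satisfied (F AND T AND T).
(a) fixed location — holds.
(b) < 30 days' notice — met.
(A) public agency — satisfied.
(B) not (≥ 19 at site) — holds.
(i) = T AND T = true.
(ii) hourly-paid — not satisfied.
(c) = T OR F = true.
(2): T AND T AND T → true.
Overall = F OR T = true.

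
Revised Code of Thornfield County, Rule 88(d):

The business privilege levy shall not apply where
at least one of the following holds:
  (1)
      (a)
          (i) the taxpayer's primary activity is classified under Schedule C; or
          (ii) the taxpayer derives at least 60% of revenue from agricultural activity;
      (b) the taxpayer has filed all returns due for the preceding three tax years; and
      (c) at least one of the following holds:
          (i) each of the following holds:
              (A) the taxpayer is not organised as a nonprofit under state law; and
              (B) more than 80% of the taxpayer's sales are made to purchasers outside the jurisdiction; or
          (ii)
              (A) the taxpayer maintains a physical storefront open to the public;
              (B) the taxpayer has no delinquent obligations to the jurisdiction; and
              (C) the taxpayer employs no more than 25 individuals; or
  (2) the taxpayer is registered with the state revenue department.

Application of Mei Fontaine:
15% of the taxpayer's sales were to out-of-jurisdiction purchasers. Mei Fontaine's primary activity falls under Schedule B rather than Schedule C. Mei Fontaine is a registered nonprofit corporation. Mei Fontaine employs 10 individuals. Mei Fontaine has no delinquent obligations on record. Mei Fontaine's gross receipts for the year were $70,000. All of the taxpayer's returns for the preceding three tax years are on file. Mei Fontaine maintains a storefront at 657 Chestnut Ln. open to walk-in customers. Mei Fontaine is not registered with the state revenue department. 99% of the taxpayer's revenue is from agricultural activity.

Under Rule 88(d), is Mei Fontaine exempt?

(i) Schedule C activity — not satisfied.
(ii) ≥60% agricultural — holds.
(a) = F OR T = true.
(b) returns current — holds.
(A) not (nonprofit) — not satisfied.
(B) >80% out-of-jur. sales — not satisfied.
(i): F AND F → false.
(A) has storefront — satisfied.
(B) no delinquency — holds.
(C) ≤ 25 employees — met.
So (ii) is satisfied (T AND T AND T).
(c): F OR T → true.
(1) = T AND T AND T = true.
(2) state-registered — not met.
So Overall is satisfied (T OR F).

Yes — exempt.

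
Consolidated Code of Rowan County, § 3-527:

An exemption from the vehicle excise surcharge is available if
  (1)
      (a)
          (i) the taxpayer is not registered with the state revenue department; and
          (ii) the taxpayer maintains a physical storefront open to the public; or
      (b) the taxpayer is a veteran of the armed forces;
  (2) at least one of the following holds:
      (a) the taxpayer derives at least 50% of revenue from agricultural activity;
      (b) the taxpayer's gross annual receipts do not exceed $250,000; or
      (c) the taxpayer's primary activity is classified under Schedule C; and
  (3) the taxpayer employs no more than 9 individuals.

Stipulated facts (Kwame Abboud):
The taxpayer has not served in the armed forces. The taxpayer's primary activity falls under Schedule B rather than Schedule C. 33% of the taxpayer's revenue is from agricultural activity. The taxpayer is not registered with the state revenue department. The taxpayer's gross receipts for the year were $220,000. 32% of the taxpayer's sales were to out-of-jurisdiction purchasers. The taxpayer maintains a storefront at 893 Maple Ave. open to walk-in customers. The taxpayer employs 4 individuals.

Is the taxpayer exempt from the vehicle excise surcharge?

Yes — exempt.

(i) not (state-registered) — met.
(ii) has storefront — holds.
(a) = T AND T = true.
(b) veteran — not satisfied.
So (1) is satisfied (T OR F).
(a) ≥50% agricultural — not satisfied.
(b) receipts ≤ $250,000 — satisfied.
(c) Schedule C activity — fails.
(2): F OR T OR F → true.
(3) ≤ 9 employees — holds.
So Overall is satisfied (T AND T AND T).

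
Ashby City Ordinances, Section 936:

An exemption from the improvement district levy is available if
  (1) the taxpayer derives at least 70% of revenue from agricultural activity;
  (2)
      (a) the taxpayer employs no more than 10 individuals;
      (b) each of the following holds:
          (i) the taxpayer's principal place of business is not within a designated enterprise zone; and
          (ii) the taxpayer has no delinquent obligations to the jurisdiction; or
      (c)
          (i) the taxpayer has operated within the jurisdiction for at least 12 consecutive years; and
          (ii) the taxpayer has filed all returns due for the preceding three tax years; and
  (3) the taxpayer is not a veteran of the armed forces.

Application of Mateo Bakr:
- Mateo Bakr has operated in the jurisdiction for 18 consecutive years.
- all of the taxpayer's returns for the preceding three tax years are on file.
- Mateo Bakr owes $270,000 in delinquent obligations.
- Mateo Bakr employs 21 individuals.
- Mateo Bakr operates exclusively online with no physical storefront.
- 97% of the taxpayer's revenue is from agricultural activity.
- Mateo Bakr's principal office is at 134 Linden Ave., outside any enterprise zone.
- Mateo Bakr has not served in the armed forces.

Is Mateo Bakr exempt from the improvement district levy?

Yes — exempt.

(1) ≥70% agricultural — holds.
(a) ≤ 10 employees — not met.
(i) not (in enterprise zone) — met.
(ii) no delinquency — not met.
(b): T AND F → false.
(i) ≥ 12 yrs in jurisdiction — met.
(ii) returns current — met.
So (c) is satisfied (T AND T).
(2) = F OR F OR T = true.
(3) not (veteran) — satisfied.
Overall: T AND T AND T → true.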